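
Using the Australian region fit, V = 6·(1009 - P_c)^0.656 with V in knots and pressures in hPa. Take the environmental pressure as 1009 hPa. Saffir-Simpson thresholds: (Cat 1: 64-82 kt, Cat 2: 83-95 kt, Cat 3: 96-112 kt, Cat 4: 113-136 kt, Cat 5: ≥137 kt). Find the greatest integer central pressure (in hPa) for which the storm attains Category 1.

Category 1 begins at V = 64 kt.
Required ΔP = (64/6)^(1/0.656) = 10.667^1.524 ≈ 36.91 hPa.
P_c ≤ 1009 − 36.91 = 972.09, so the highest integer P_c is 972 hPa.

972 hPa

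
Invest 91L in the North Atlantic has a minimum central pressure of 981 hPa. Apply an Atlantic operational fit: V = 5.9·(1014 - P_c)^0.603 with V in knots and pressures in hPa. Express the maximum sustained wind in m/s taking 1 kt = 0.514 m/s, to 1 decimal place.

25.0 m/s

ΔP = 1014 − 981 = 33 hPa.
V ≈ 5.9 × 33^0.603 = 5.9 × 8.235 ≈ 48.587 kt.
48.587 × 0.514 ≈ 24.97 m/s → 25.0 m/s.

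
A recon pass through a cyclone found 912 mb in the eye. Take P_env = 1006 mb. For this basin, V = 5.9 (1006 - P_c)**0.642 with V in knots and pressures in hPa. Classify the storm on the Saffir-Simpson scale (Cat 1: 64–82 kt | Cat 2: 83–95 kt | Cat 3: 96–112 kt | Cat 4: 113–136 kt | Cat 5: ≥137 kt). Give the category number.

ΔP = 1006 − 912 = 94 mb.
V ≈ 5.9 × 94^0.642 = 5.9 × 18.48 ≈ 109 kt.
109 kt falls in the Category 3 band.

3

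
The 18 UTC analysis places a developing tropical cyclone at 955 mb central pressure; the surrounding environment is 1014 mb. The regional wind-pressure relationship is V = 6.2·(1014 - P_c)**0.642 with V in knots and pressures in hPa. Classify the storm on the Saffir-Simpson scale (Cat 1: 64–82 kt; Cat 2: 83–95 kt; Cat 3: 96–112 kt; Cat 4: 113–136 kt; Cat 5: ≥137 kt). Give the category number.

ΔP = 1014 − 955 = 59 mb.
V ≈ 6.2 × 59^0.642 = 6.2 × 13.71 ≈ 85 kt.
85 kt falls in the Category 2 band.

2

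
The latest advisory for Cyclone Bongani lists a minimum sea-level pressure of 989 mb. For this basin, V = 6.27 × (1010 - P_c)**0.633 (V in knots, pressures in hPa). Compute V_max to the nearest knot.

ΔP = 1010 − 989 = 21 mb.
21^0.633 ≈ 6.870.
V ≈ 6.27 × 6.870 ≈ 43.1 kt.

43 kt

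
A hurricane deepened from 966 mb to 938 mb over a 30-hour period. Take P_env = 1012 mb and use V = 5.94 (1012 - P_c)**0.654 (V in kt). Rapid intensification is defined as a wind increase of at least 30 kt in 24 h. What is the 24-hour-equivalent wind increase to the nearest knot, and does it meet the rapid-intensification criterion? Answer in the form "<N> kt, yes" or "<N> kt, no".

21 kt, no

V₁: ΔP = 46, V ≈ 5.94 × 46^0.654 ≈ 72.65 kt.
V₂: ΔP = 74, V ≈ 5.94 × 74^0.654 ≈ 99.14 kt.
ΔV over 30 h = 26.49 kt → 24 h equivalent = 26.49 × 24/30 ≈ 21.19 kt.
21 kt < 30 kt ⇒ not rapid intensification.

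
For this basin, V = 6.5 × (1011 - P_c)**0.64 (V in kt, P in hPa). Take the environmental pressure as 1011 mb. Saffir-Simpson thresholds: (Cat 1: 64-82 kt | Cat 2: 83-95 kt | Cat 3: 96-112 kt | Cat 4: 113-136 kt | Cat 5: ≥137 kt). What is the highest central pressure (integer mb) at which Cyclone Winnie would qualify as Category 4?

924 mb

Category 4 begins at V = 113 kt.
Required ΔP = (113/6.5)^(1/0.64) = 17.385^1.562 ≈ 86.65 mb.
P_c ≤ 1011 − 86.65 = 924.35, so the highest integer P_c is 924 mb.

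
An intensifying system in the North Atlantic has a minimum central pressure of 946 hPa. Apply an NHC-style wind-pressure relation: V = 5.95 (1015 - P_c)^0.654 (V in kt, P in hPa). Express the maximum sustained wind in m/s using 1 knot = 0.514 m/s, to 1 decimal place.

ΔP = 1015 − 946 = 69 hPa.
V ≈ 5.95 × 69^0.654 = 5.95 × 15.944 ≈ 94.869 kt.
94.869 × 0.514 ≈ 48.76 m/s → 48.8 m/s.

48.8 m/s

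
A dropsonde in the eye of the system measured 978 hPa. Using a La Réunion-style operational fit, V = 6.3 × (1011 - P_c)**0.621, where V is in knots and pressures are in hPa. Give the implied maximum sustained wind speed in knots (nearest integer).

ΔP = 1011 − 978 = 33 hPa.
33^0.621 ≈ 8.770.
V ≈ 6.3 × 8.770 ≈ 55.3 kt.

55 kt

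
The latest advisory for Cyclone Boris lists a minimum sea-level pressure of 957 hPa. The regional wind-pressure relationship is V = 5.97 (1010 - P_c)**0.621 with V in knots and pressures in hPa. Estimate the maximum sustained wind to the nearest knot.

ΔP = 1010 − 957 = 53 hPa.
53^0.621 ≈ 11.770.
V ≈ 5.97 × 11.770 ≈ 70.3 kt.

70 kt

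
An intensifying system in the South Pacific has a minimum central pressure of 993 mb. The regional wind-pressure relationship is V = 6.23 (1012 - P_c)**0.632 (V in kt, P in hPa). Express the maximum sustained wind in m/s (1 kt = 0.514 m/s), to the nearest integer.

21 m/s

ΔP = 1012 − 993 = 19 mb.
V ≈ 6.23 × 19^0.632 = 6.23 × 6.429 ≈ 40.055 kt.
40.055 × 0.514 ≈ 20.59 m/s → 21 m/s.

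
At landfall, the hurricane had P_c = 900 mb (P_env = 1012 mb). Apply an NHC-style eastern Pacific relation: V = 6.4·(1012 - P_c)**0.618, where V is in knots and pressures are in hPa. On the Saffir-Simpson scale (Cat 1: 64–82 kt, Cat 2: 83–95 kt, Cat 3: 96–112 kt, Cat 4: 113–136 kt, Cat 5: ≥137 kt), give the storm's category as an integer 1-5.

4

ΔP = 1012 − 900 = 112 mb.
V ≈ 6.4 × 112^0.618 = 6.4 × 18.47 ≈ 118 kt.
118 kt falls in the Category 4 band.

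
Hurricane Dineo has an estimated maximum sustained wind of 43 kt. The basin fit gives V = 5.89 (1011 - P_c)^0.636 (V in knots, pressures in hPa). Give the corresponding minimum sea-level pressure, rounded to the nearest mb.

988 mb

ΔP = (V / 5.89)^(1/0.636) = (43/5.89)^1.572.
43/5.89 = 7.301; 7.301^1.572 ≈ 22.78 mb.
P_c = 1011 − 22.78 = 988.22 ≈ 988 mb.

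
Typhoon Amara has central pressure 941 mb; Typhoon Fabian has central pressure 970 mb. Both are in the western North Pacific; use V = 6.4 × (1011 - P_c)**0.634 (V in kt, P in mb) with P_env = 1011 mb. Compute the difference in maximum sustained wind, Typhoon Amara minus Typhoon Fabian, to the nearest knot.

Typhoon Amara: ΔP = 70; V ≈ 6.4 × 70^0.634 ≈ 94.62 kt.
Typhoon Fabian: ΔP = 41; V ≈ 6.4 × 41^0.634 ≈ 67.40 kt.
Difference ≈ 94.62 − 67.40 = 27.22 → 27 kt.

27 kt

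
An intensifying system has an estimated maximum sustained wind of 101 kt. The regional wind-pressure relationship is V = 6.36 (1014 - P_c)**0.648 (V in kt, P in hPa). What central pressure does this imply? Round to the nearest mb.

ΔP = (V / 6.36)^(1/0.648) = (101/6.36)^1.543.
101/6.36 = 15.881; 15.881^1.543 ≈ 71.32 mb.
P_c = 1014 − 71.32 = 942.68 ≈ 943 mb.

943 mb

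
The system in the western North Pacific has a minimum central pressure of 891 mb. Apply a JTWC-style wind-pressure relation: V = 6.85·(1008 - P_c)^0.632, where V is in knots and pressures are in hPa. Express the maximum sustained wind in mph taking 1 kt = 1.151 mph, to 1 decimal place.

ΔP = 1008 − 891 = 117 mb.
V ≈ 6.85 × 117^0.632 = 6.85 × 20.281 ≈ 138.926 kt.
138.926 × 1.151 ≈ 159.90 mph → 159.9 mph.

159.9 mph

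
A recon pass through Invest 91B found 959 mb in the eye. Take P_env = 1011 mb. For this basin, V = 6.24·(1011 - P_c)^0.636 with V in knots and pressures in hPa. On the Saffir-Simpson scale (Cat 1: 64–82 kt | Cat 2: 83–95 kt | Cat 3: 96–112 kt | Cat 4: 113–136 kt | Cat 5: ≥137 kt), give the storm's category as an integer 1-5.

1

ΔP = 1011 − 959 = 52 mb.
V ≈ 6.24 × 52^0.636 = 6.24 × 12.34 ≈ 77 kt.
77 kt falls in the Category 1 band.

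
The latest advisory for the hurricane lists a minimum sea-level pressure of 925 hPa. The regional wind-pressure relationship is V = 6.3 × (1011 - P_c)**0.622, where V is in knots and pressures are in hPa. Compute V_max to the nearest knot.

101 kt

ΔP = 1011 − 925 = 86 hPa.
86^0.622 ≈ 15.968.
V ≈ 6.3 × 15.968 ≈ 100.6 kt.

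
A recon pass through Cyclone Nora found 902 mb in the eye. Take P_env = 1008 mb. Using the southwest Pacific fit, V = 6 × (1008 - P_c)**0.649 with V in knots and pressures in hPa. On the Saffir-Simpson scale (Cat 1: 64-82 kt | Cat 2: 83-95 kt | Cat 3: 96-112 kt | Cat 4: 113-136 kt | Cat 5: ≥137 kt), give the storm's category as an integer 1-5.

ΔP = 1008 − 902 = 106 mb.
V ≈ 6 × 106^0.649 = 6 × 20.63 ≈ 124 kt.
124 kt falls in the Category 4 band.

4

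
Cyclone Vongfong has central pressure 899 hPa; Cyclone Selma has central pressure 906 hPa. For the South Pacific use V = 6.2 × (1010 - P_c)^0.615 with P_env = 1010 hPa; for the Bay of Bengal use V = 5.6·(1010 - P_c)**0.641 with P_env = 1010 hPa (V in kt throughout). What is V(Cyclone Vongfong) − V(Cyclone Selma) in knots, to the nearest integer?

Cyclone Vongfong: ΔP = 111; V ≈ 6.2 × 111^0.615 ≈ 112.27 kt.
Cyclone Selma: ΔP = 104; V ≈ 5.6 × 104^0.641 ≈ 109.93 kt.
Difference ≈ 112.27 − 109.93 = 2.34 → 2 kt.

2 kt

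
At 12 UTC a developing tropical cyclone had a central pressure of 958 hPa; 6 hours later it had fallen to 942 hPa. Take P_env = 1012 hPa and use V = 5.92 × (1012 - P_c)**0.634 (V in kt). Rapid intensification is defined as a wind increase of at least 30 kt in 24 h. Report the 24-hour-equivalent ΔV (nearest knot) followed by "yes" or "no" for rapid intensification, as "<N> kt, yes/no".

V₁: ΔP = 54, V ≈ 5.92 × 54^0.634 ≈ 74.24 kt.
V₂: ΔP = 70, V ≈ 5.92 × 70^0.634 ≈ 87.52 kt.
ΔV over 6 h = 13.28 kt → 24 h equivalent = 13.28 × 24/6 ≈ 53.12 kt.
53 kt ≥ 30 kt ⇒ rapid intensification.

53 kt, yes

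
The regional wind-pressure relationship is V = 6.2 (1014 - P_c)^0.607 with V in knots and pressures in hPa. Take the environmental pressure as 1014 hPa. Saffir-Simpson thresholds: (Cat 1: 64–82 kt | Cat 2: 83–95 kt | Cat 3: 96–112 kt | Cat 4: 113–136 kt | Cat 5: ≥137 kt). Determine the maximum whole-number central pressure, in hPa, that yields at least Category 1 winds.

Category 1 begins at V = 64 kt.
Required ΔP = (64/6.2)^(1/0.607) = 10.323^1.647 ≈ 46.79 hPa.
P_c ≤ 1014 − 46.79 = 967.21, so the highest integer P_c is 967 hPa.

967 hPa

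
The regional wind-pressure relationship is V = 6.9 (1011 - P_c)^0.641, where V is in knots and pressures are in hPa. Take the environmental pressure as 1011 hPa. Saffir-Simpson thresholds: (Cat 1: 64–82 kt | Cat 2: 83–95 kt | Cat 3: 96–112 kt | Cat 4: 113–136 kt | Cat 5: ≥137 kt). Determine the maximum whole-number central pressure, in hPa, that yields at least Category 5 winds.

905 hPa

Category 5 begins at V = 137 kt.
Required ΔP = (137/6.9)^(1/0.641) = 19.855^1.560 ≈ 105.87 hPa.
P_c ≤ 1011 − 105.87 = 905.13, so the highest integer P_c is 905 hPa.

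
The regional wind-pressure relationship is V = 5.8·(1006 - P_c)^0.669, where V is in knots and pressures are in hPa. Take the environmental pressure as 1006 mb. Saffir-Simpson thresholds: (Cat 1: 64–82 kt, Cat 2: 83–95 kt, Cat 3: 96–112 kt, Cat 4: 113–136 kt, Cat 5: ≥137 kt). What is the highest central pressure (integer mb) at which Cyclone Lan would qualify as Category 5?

Category 5 begins at V = 137 kt.
Required ΔP = (137/5.8)^(1/0.669) = 23.621^1.495 ≈ 112.92 mb.
P_c ≤ 1006 − 112.92 = 893.08, so the highest integer P_c is 893 mb.

893 mb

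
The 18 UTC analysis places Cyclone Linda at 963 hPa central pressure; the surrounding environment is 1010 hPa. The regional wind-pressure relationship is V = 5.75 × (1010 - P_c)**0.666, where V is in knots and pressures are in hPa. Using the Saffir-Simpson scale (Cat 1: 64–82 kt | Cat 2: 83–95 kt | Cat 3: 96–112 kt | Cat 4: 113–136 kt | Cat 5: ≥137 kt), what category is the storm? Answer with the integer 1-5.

ΔP = 1010 − 963 = 47 hPa.
V ≈ 5.75 × 47^0.666 = 5.75 × 12.99 ≈ 75 kt.
75 kt falls in the Category 1 band.

1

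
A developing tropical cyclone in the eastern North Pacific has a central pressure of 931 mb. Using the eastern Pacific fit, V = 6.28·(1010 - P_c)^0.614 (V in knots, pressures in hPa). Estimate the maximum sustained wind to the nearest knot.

92 kt

ΔP = 1010 − 931 = 79 mb.
79^0.614 ≈ 14.627.
V ≈ 6.28 × 14.627 ≈ 91.9 kt.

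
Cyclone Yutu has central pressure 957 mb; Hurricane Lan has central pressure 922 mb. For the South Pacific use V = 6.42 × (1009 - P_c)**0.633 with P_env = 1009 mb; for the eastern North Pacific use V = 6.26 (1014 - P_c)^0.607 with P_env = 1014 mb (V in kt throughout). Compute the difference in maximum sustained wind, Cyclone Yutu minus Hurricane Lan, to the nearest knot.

-19 kt

Cyclone Yutu: ΔP = 52; V ≈ 6.42 × 52^0.633 ≈ 78.30 kt.
Hurricane Lan: ΔP = 92; V ≈ 6.26 × 92^0.607 ≈ 97.41 kt.
Difference ≈ 78.30 − 97.41 = -19.11 → -19 kt.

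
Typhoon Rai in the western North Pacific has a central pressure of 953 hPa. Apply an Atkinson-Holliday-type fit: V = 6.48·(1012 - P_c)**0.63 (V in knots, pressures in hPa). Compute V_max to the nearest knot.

ΔP = 1012 − 953 = 59 hPa.
59^0.63 ≈ 13.051.
V ≈ 6.48 × 13.051 ≈ 84.6 kt.

85 kt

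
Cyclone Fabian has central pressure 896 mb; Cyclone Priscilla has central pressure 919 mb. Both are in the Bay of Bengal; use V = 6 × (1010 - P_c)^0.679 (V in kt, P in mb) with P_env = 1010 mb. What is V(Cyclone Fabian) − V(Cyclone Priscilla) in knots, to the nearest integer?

Cyclone Fabian: ΔP = 114; V ≈ 6 × 114^0.679 ≈ 149.55 kt.
Cyclone Priscilla: ΔP = 91; V ≈ 6 × 91^0.679 ≈ 128.33 kt.
Difference ≈ 149.55 − 128.33 = 21.22 → 21 kt.

21 kt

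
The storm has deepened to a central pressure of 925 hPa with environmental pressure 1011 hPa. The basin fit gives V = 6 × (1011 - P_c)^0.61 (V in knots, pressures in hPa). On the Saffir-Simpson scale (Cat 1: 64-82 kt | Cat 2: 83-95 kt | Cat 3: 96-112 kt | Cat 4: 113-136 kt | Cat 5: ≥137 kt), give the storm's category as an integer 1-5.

2

ΔP = 1011 − 925 = 86 hPa.
V ≈ 6 × 86^0.61 = 6 × 15.14 ≈ 91 kt.
91 kt falls in the Category 2 band.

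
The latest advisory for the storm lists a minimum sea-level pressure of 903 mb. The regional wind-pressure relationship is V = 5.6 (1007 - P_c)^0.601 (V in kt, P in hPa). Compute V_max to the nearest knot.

91 kt

ΔP = 1007 − 903 = 104 mb.
104^0.601 ≈ 16.302.
V ≈ 5.6 × 16.302 ≈ 91.3 kt.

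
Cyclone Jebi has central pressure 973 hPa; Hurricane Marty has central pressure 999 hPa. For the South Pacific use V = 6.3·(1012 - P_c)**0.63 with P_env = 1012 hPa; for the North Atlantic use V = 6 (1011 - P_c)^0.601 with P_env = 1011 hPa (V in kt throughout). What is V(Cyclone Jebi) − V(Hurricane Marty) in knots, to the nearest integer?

37 kt

Cyclone Jebi: ΔP = 39; V ≈ 6.3 × 39^0.63 ≈ 63.34 kt.
Hurricane Marty: ΔP = 12; V ≈ 6 × 12^0.601 ≈ 26.71 kt.
Difference ≈ 63.34 − 26.71 = 36.63 → 37 kt.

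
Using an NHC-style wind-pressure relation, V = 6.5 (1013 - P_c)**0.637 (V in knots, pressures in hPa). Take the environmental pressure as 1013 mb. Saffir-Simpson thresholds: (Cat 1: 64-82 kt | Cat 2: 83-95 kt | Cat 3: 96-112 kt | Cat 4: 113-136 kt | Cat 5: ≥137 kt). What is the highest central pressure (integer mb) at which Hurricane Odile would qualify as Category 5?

893 mb

Category 5 begins at V = 137 kt.
Required ΔP = (137/6.5)^(1/0.637) = 21.077^1.570 ≈ 119.73 mb.
P_c ≤ 1013 − 119.73 = 893.27, so the highest integer P_c is 893 mb.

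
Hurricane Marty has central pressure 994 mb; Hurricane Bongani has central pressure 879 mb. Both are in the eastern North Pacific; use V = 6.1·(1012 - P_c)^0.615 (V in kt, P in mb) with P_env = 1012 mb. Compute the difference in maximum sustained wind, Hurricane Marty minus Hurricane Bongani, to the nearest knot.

-87 kt

Hurricane Marty: ΔP = 18; V ≈ 6.1 × 18^0.615 ≈ 36.08 kt.
Hurricane Bongani: ΔP = 133; V ≈ 6.1 × 133^0.615 ≈ 123.45 kt.
Difference ≈ 36.08 − 123.45 = -87.37 → -87 kt.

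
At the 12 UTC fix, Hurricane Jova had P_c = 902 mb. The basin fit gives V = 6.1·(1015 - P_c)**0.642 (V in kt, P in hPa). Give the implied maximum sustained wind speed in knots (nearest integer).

127 kt

ΔP = 1015 − 902 = 113 mb.
113^0.642 ≈ 20.801.
V ≈ 6.1 × 20.801 ≈ 126.9 kt.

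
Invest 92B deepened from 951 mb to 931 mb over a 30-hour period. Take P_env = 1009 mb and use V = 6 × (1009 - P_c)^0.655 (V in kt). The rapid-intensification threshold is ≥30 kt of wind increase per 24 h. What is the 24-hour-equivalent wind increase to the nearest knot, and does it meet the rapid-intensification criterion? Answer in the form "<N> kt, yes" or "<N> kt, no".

15 kt, no

V₁: ΔP = 58, V ≈ 6 × 58^0.655 ≈ 85.74 kt.
V₂: ΔP = 78, V ≈ 6 × 78^0.655 ≈ 104.11 kt.
ΔV over 30 h = 18.37 kt → 24 h equivalent = 18.37 × 24/30 ≈ 14.70 kt.
15 kt < 30 kt ⇒ not rapid intensification.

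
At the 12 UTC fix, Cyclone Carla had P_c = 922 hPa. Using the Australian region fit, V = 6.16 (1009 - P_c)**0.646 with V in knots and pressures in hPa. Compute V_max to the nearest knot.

ΔP = 1009 − 922 = 87 hPa.
87^0.646 ≈ 17.903.
V ≈ 6.16 × 17.903 ≈ 110.3 kt.

110 kt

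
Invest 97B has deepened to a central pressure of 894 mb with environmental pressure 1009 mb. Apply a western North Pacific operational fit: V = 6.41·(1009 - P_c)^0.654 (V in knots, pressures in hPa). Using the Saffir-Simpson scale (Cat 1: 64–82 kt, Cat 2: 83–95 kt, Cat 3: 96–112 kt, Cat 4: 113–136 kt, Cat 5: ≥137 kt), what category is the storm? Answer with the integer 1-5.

ΔP = 1009 − 894 = 115 mb.
V ≈ 6.41 × 115^0.654 = 6.41 × 22.27 ≈ 143 kt.
143 kt falls in the Category 5 band.

5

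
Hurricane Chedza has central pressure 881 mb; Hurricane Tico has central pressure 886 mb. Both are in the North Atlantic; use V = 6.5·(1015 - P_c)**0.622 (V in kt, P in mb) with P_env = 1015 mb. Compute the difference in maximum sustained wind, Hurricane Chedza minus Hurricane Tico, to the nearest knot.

Hurricane Chedza: ΔP = 134; V ≈ 6.5 × 134^0.622 ≈ 136.76 kt.
Hurricane Tico: ΔP = 129; V ≈ 6.5 × 129^0.622 ≈ 133.57 kt.
Difference ≈ 136.76 − 133.57 = 3.19 → 3 kt.

3 kt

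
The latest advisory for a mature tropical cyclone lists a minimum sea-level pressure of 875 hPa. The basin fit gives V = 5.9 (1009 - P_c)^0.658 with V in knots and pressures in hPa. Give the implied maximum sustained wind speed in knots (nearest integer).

ΔP = 1009 − 875 = 134 hPa.
134^0.658 ≈ 25.098.
V ≈ 5.9 × 25.098 ≈ 148.1 kt.

148 kt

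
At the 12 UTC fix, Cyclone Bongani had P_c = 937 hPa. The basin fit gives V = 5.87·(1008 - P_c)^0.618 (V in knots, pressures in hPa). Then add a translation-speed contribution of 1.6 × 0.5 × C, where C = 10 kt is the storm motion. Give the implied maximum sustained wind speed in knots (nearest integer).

ΔP = 1008 − 937 = 71 hPa.
71^0.618 ≈ 13.934.
V ≈ 5.87 × 13.934 ≈ 81.8 kt.
Translation term: 1.6 × 0.5 × 10 = 8 kt.
Corrected V ≈ 89.8 kt → 90 kt.

90 kt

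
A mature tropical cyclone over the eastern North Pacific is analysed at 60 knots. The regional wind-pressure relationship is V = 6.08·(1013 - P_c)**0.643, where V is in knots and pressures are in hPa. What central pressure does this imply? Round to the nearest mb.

978 mb

ΔP = (V / 6.08)^(1/0.643) = (60/6.08)^1.555.
60/6.08 = 9.868; 9.868^1.555 ≈ 35.18 mb.
P_c = 1013 − 35.18 = 977.82 ≈ 978 mb.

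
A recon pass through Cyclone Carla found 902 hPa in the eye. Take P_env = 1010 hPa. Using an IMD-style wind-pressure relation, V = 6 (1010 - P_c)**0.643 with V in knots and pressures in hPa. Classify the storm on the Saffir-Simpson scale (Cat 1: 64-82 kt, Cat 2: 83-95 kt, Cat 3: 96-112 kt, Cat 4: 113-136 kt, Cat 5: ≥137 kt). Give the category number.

ΔP = 1010 − 902 = 108 hPa.
V ≈ 6 × 108^0.643 = 6 × 20.30 ≈ 122 kt.
122 kt falls in the Category 4 band.

4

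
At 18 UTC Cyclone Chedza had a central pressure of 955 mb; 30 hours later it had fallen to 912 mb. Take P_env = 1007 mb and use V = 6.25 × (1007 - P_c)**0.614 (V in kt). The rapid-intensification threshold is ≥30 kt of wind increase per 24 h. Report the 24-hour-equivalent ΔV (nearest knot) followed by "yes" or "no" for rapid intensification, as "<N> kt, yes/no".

V₁: ΔP = 52, V ≈ 6.25 × 52^0.614 ≈ 70.71 kt.
V₂: ΔP = 95, V ≈ 6.25 × 95^0.614 ≈ 102.38 kt.
ΔV over 30 h = 31.67 kt → 24 h equivalent = 31.67 × 24/30 ≈ 25.34 kt.
25 kt < 30 kt ⇒ not rapid intensification.

25 kt, no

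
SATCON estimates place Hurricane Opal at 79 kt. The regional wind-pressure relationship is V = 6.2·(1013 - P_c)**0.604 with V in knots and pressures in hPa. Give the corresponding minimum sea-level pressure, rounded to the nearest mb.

ΔP = (V / 6.2)^(1/0.604) = (79/6.2)^1.656.
79/6.2 = 12.742; 12.742^1.656 ≈ 67.59 mb.
P_c = 1013 − 67.59 = 945.41 ≈ 945 mb.

945 mb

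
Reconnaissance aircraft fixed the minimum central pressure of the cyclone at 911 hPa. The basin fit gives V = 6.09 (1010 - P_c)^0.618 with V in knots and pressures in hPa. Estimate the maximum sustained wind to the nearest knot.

ΔP = 1010 − 911 = 99 hPa.
99^0.618 ≈ 17.112.
V ≈ 6.09 × 17.112 ≈ 104.2 kt.

104 kt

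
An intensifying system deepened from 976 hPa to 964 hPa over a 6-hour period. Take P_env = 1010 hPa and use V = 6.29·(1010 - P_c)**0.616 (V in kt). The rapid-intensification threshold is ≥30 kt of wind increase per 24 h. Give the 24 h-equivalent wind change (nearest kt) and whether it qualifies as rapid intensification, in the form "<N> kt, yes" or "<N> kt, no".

V₁: ΔP = 34, V ≈ 6.29 × 34^0.616 ≈ 55.21 kt.
V₂: ΔP = 46, V ≈ 6.29 × 46^0.616 ≈ 66.51 kt.
ΔV over 6 h = 11.30 kt → 24 h equivalent = 11.30 × 24/6 ≈ 45.20 kt.
45 kt ≥ 30 kt ⇒ rapid intensification.

45 kt, yes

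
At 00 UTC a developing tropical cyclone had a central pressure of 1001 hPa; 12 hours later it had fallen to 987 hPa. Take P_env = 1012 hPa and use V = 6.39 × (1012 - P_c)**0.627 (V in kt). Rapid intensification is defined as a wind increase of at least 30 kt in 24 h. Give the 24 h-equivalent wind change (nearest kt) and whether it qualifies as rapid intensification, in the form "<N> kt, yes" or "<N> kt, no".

39 kt, yes

V₁: ΔP = 11, V ≈ 6.39 × 11^0.627 ≈ 28.74 kt.
V₂: ΔP = 25, V ≈ 6.39 × 25^0.627 ≈ 48.08 kt.
ΔV over 12 h = 19.34 kt → 24 h equivalent = 19.34 × 24/12 ≈ 38.68 kt.
39 kt ≥ 30 kt ⇒ rapid intensification.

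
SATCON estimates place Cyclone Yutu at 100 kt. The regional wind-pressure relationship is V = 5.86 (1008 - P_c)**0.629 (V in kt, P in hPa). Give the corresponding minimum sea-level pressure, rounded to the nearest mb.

917 mb

ΔP = (V / 5.86)^(1/0.629) = (100/5.86)^1.590.
100/5.86 = 17.065; 17.065^1.590 ≈ 90.96 mb.
P_c = 1008 − 90.96 = 917.04 ≈ 917 mb.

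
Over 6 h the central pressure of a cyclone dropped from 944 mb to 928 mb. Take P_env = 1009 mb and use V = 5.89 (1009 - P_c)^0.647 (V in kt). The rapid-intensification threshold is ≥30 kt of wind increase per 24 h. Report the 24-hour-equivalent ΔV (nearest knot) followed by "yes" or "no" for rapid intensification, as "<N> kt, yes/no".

V₁: ΔP = 65, V ≈ 5.89 × 65^0.647 ≈ 87.71 kt.
V₂: ΔP = 81, V ≈ 5.89 × 81^0.647 ≈ 101.14 kt.
ΔV over 6 h = 13.43 kt → 24 h equivalent = 13.43 × 24/6 ≈ 53.72 kt.
54 kt ≥ 30 kt ⇒ rapid intensification.

54 kt, yes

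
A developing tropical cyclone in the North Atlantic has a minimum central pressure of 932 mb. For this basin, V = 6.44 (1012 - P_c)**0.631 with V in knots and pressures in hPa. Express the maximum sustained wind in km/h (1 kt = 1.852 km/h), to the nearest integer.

189 km/h

ΔP = 1012 − 932 = 80 mb.
V ≈ 6.44 × 80^0.631 = 6.44 × 15.880 ≈ 102.267 kt.
102.267 × 1.852 ≈ 189.40 km/h → 189 km/h.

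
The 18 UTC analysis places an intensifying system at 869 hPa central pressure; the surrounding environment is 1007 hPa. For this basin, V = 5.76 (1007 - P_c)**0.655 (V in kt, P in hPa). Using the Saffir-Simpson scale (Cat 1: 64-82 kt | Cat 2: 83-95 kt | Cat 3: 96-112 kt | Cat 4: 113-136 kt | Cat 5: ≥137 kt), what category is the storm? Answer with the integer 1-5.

ΔP = 1007 − 869 = 138 hPa.
V ≈ 5.76 × 138^0.655 = 5.76 × 25.21 ≈ 145 kt.
145 kt falls in the Category 5 band.

5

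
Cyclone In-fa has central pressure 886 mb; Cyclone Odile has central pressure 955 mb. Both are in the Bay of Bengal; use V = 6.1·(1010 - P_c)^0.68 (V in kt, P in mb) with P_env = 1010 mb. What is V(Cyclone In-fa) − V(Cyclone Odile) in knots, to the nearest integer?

69 kt

Cyclone In-fa: ΔP = 124; V ≈ 6.1 × 124^0.68 ≈ 161.75 kt.
Cyclone Odile: ΔP = 55; V ≈ 6.1 × 55^0.68 ≈ 93.06 kt.
Difference ≈ 161.75 − 93.06 = 68.69 → 69 kt.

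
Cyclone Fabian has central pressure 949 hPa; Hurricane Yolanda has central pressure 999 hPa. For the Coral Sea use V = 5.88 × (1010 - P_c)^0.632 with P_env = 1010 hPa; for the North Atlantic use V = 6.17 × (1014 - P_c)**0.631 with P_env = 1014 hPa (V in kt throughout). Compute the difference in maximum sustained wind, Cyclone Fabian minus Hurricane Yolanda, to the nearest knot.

Cyclone Fabian: ΔP = 61; V ≈ 5.88 × 61^0.632 ≈ 79.01 kt.
Hurricane Yolanda: ΔP = 15; V ≈ 6.17 × 15^0.631 ≈ 34.07 kt.
Difference ≈ 79.01 − 34.07 = 44.94 → 45 kt.

45 kt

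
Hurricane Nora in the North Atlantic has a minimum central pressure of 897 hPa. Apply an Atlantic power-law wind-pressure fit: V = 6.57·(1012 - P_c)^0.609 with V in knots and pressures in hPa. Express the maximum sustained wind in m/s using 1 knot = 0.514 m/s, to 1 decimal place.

ΔP = 1012 − 897 = 115 hPa.
V ≈ 6.57 × 115^0.609 = 6.57 × 17.987 ≈ 118.176 kt.
118.176 × 0.514 ≈ 60.74 m/s → 60.7 m/s.

60.7 m/s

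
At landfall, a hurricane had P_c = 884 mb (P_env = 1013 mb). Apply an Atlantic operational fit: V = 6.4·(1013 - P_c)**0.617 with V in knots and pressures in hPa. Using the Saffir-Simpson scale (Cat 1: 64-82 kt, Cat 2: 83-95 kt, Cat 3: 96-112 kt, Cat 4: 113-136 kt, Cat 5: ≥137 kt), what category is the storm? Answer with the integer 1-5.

ΔP = 1013 − 884 = 129 mb.
V ≈ 6.4 × 129^0.617 = 6.4 × 20.06 ≈ 128 kt.
128 kt falls in the Category 4 band.

4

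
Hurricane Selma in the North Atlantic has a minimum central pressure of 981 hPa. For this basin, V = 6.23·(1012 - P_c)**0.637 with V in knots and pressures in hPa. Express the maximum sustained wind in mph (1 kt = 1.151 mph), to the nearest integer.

ΔP = 1012 − 981 = 31 hPa.
V ≈ 6.23 × 31^0.637 = 6.23 × 8.912 ≈ 55.525 kt.
55.525 × 1.151 ≈ 63.91 mph → 64 mph.

64 mph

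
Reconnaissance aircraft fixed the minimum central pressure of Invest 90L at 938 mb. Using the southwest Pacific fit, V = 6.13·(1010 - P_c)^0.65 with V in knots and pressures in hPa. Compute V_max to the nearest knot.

ΔP = 1010 − 938 = 72 mb.
72^0.65 ≈ 16.116.
V ≈ 6.13 × 16.116 ≈ 98.8 kt.

99 kt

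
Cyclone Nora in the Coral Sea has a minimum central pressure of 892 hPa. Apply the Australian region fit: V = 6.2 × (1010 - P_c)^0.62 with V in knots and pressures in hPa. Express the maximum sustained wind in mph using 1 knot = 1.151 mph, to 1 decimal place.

137.4 mph

ΔP = 1010 − 892 = 118 hPa.
V ≈ 6.2 × 118^0.62 = 6.2 × 19.256 ≈ 119.387 kt.
119.387 × 1.151 ≈ 137.41 mph → 137.4 mph.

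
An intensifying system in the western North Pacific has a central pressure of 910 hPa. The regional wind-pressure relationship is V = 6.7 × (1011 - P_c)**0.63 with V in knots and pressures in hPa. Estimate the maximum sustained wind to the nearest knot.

ΔP = 1011 − 910 = 101 hPa.
101^0.63 ≈ 18.311.
V ≈ 6.7 × 18.311 ≈ 122.7 kt.

123 kt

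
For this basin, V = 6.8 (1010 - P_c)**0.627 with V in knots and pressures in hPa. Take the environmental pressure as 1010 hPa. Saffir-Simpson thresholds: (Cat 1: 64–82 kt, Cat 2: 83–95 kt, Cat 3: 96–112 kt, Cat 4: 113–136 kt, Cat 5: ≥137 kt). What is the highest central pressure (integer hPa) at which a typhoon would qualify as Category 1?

974 hPa

Category 1 begins at V = 64 kt.
Required ΔP = (64/6.8)^(1/0.627) = 9.412^1.595 ≈ 35.72 hPa.
P_c ≤ 1010 − 35.72 = 974.28, so the highest integer P_c is 974 hPa.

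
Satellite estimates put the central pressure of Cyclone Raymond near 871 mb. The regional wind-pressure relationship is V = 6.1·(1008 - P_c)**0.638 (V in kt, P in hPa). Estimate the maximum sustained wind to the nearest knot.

ΔP = 1008 − 871 = 137 mb.
137^0.638 ≈ 23.080.
V ≈ 6.1 × 23.080 ≈ 140.8 kt.

141 kt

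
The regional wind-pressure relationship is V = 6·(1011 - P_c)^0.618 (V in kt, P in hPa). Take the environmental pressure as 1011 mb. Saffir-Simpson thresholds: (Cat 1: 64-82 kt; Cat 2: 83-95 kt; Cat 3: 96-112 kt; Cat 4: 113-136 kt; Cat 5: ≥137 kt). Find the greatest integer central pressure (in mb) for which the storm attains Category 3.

Category 3 begins at V = 96 kt.
Required ΔP = (96/6)^(1/0.618) = 16.000^1.618 ≈ 88.80 mb.
P_c ≤ 1011 − 88.80 = 922.20, so the highest integer P_c is 922 mb.

922 mb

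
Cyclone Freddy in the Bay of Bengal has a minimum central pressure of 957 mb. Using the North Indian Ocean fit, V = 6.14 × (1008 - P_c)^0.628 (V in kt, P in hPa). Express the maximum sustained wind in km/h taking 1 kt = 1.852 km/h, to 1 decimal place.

ΔP = 1008 − 957 = 51 mb.
V ≈ 6.14 × 51^0.628 = 6.14 × 11.813 ≈ 72.531 kt.
72.531 × 1.852 ≈ 134.33 km/h → 134.3 km/h.

134.3 km/h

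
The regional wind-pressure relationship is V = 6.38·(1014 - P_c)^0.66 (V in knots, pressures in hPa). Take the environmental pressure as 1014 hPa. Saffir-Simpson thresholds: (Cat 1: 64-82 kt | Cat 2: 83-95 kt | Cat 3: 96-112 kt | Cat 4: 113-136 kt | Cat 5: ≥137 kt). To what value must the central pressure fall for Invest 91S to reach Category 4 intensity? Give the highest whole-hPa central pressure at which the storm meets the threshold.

Category 4 begins at V = 113 kt.
Required ΔP = (113/6.38)^(1/0.66) = 17.712^1.515 ≈ 77.86 hPa.
P_c ≤ 1014 − 77.86 = 936.14, so the highest integer P_c is 936 hPa.

936 hPa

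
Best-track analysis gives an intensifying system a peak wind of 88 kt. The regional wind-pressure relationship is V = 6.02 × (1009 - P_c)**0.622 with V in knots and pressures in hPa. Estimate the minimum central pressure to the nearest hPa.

ΔP = (V / 6.02)^(1/0.622) = (88/6.02)^1.608.
88/6.02 = 14.618; 14.618^1.608 ≈ 74.61 hPa.
P_c = 1009 − 74.61 = 934.39 ≈ 934 hPa.

934 hPa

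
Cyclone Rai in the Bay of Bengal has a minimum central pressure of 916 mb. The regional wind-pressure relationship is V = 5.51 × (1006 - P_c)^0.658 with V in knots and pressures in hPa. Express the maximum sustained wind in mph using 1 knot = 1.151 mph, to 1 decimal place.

ΔP = 1006 − 916 = 90 mb.
V ≈ 5.51 × 90^0.658 = 5.51 × 19.315 ≈ 106.425 kt.
106.425 × 1.151 ≈ 122.50 mph → 122.5 mph.

122.5 mph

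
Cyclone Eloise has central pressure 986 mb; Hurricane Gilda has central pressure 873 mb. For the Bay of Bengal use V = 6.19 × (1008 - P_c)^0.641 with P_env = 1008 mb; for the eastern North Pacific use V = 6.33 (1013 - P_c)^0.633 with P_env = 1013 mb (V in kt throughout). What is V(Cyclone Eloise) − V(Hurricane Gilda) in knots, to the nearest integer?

-100 kt

Cyclone Eloise: ΔP = 22; V ≈ 6.19 × 22^0.641 ≈ 44.89 kt.
Hurricane Gilda: ΔP = 140; V ≈ 6.33 × 140^0.633 ≈ 144.51 kt.
Difference ≈ 44.89 − 144.51 = -99.62 → -100 kt.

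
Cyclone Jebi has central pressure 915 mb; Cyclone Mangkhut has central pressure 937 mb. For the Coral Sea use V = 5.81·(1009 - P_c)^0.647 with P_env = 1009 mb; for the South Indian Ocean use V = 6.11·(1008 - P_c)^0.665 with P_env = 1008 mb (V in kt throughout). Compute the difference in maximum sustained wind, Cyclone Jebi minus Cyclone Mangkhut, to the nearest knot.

6 kt

Cyclone Jebi: ΔP = 94; V ≈ 5.81 × 94^0.647 ≈ 109.85 kt.
Cyclone Mangkhut: ΔP = 71; V ≈ 6.11 × 71^0.665 ≈ 104.02 kt.
Difference ≈ 109.85 − 104.02 = 5.83 → 6 kt.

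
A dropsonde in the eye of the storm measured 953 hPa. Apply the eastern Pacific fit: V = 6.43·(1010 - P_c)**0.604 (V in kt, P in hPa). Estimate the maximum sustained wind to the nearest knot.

74 kt

ΔP = 1010 − 953 = 57 hPa.
57^0.604 ≈ 11.496.
V ≈ 6.43 × 11.496 ≈ 73.9 kt.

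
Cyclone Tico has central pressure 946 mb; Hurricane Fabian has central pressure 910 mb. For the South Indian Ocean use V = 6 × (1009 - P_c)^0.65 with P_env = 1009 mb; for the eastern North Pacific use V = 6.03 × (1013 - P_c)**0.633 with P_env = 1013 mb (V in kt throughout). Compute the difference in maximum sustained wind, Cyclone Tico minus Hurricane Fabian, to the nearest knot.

-25 kt

Cyclone Tico: ΔP = 63; V ≈ 6 × 63^0.65 ≈ 88.66 kt.
Hurricane Fabian: ΔP = 103; V ≈ 6.03 × 103^0.633 ≈ 113.36 kt.
Difference ≈ 88.66 − 113.36 = -24.70 → -25 kt.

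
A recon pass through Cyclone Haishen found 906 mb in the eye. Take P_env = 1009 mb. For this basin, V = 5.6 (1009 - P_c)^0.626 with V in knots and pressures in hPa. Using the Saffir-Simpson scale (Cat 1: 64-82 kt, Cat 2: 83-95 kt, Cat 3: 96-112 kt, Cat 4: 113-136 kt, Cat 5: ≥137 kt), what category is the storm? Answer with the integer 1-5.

3

ΔP = 1009 − 906 = 103 mb.
V ≈ 5.6 × 103^0.626 = 5.6 × 18.20 ≈ 102 kt.
102 kt falls in the Category 3 band.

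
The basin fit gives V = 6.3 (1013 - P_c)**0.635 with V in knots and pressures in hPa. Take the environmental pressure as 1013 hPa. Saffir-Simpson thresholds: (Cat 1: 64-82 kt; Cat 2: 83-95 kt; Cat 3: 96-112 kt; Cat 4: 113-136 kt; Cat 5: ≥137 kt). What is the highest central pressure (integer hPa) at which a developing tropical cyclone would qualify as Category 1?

Category 1 begins at V = 64 kt.
Required ΔP = (64/6.3)^(1/0.635) = 10.159^1.575 ≈ 38.51 hPa.
P_c ≤ 1013 − 38.51 = 974.49, so the highest integer P_c is 974 hPa.

974 hPa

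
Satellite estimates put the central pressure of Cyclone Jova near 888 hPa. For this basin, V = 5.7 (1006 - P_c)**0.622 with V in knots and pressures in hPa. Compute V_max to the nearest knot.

ΔP = 1006 − 888 = 118 hPa.
118^0.622 ≈ 19.441.
V ≈ 5.7 × 19.441 ≈ 110.8 kt.

111 kt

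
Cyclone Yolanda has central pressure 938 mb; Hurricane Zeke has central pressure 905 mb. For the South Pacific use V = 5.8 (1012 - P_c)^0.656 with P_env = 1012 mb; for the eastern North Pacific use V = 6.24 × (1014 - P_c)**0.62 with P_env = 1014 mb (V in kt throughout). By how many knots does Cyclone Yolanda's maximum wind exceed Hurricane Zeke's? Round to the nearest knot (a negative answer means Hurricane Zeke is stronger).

Cyclone Yolanda: ΔP = 74; V ≈ 5.8 × 74^0.656 ≈ 97.64 kt.
Hurricane Zeke: ΔP = 109; V ≈ 6.24 × 109^0.62 ≈ 114.39 kt.
Difference ≈ 97.64 − 114.39 = -16.75 → -17 kt.

-17 kt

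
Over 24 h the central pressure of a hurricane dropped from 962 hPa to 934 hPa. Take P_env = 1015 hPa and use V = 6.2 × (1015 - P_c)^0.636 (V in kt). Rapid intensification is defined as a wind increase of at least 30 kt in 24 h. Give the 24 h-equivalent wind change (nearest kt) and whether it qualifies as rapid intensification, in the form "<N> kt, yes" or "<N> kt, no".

V₁: ΔP = 53, V ≈ 6.2 × 53^0.636 ≈ 77.45 kt.
V₂: ΔP = 81, V ≈ 6.2 × 81^0.636 ≈ 101.44 kt.
ΔV over 24 h = 23.99 kt → 24 h equivalent = 23.99 × 24/24 ≈ 23.99 kt.
24 kt < 30 kt ⇒ not rapid intensification.

24 kt, no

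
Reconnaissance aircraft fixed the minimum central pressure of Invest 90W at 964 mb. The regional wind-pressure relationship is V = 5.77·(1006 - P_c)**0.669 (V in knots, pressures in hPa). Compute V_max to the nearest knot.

70 kt

ΔP = 1006 − 964 = 42 mb.
42^0.669 ≈ 12.189.
V ≈ 5.77 × 12.189 ≈ 70.3 kt.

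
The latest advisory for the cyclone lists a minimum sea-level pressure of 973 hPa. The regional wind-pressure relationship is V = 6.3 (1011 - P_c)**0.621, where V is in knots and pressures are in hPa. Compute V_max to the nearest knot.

60 kt

ΔP = 1011 − 973 = 38 hPa.
38^0.621 ≈ 9.573.
V ≈ 6.3 × 9.573 ≈ 60.3 kt.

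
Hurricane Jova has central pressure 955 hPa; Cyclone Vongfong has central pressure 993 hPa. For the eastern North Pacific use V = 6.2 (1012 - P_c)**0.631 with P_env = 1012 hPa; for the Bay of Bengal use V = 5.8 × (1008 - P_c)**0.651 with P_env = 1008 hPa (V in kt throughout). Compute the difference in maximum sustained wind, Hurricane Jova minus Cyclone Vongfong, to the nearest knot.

46 kt

Hurricane Jova: ΔP = 57; V ≈ 6.2 × 57^0.631 ≈ 79.50 kt.
Cyclone Vongfong: ΔP = 15; V ≈ 5.8 × 15^0.651 ≈ 33.81 kt.
Difference ≈ 79.50 − 33.81 = 45.69 → 46 kt.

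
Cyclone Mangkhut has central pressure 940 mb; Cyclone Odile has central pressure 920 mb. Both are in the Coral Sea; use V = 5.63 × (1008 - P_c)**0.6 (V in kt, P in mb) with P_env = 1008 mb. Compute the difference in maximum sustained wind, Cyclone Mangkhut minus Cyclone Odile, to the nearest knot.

Cyclone Mangkhut: ΔP = 68; V ≈ 5.63 × 68^0.6 ≈ 70.80 kt.
Cyclone Odile: ΔP = 88; V ≈ 5.63 × 88^0.6 ≈ 82.64 kt.
Difference ≈ 70.80 − 82.64 = -11.84 → -12 kt.

-12 kt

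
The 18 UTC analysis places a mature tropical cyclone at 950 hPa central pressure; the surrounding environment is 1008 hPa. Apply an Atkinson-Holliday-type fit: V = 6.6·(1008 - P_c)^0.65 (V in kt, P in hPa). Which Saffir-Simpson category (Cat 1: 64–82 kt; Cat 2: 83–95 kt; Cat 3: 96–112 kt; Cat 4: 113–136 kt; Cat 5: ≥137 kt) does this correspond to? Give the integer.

2

ΔP = 1008 − 950 = 58 hPa.
V ≈ 6.6 × 58^0.65 = 6.6 × 14.00 ≈ 92 kt.
92 kt falls in the Category 2 band.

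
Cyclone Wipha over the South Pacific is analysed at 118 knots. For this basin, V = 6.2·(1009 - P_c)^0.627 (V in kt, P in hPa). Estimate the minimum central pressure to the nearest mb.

899 mb

ΔP = (V / 6.2)^(1/0.627) = (118/6.2)^1.595.
118/6.2 = 19.032; 19.032^1.595 ≈ 109.81 mb.
P_c = 1009 − 109.81 = 899.19 ≈ 899 mb.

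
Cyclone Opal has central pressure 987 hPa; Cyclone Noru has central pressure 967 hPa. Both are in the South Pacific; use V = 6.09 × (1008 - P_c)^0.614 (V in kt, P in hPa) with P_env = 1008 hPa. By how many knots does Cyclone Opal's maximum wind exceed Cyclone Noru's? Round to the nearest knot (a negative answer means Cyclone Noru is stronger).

Cyclone Opal: ΔP = 21; V ≈ 6.09 × 21^0.614 ≈ 39.49 kt.
Cyclone Noru: ΔP = 41; V ≈ 6.09 × 41^0.614 ≈ 59.55 kt.
Difference ≈ 39.49 − 59.55 = -20.06 → -20 kt.

-20 kt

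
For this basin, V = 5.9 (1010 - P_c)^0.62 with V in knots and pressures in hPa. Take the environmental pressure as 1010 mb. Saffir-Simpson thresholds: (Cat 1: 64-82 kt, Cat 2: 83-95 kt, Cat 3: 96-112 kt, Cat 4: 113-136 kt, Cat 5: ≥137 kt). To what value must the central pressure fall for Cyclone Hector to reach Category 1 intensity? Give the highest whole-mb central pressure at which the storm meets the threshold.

Category 1 begins at V = 64 kt.
Required ΔP = (64/5.9)^(1/0.62) = 10.847^1.613 ≈ 46.76 mb.
P_c ≤ 1010 − 46.76 = 963.24, so the highest integer P_c is 963 mb.

963 mb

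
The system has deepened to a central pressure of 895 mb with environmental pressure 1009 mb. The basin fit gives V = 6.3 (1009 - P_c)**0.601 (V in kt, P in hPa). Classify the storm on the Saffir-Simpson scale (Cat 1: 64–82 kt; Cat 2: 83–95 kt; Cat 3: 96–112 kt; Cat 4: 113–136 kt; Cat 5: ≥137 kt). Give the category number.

3

ΔP = 1009 − 895 = 114 mb.
V ≈ 6.3 × 114^0.601 = 6.3 × 17.23 ≈ 109 kt.
109 kt falls in the Category 3 band.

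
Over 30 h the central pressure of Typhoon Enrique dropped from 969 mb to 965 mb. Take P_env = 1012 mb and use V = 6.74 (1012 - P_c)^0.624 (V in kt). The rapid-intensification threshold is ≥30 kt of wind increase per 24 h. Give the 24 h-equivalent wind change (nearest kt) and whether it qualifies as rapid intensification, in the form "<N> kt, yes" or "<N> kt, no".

V₁: ΔP = 43, V ≈ 6.74 × 43^0.624 ≈ 70.46 kt.
V₂: ΔP = 47, V ≈ 6.74 × 47^0.624 ≈ 74.48 kt.
ΔV over 30 h = 4.02 kt → 24 h equivalent = 4.02 × 24/30 ≈ 3.22 kt.
3 kt < 30 kt ⇒ not rapid intensification.

3 kt, no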